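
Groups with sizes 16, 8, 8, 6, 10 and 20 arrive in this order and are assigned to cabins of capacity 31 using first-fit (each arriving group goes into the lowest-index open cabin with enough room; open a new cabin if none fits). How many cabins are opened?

  16 → cabin 1 (new)  [load 16/31]
  8 → cabin 1  [load 24/31]
  8 → cabin 2 (new)  [load 8/31]
  6 → cabin 1  [load 30/31]
  10 → cabin 2  [load 18/31]
  20 → cabin 3 (new)  [load 20/31]
3 cabins opened.

3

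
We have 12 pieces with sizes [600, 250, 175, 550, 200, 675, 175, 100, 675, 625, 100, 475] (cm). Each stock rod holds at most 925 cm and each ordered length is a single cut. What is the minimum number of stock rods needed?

Total = 675 + 675 + 625 + 600 + 550 + 475 + 250 + 200 + 175 + 175 + 100 + 100 = 4600 cm.
Lower bound: ⌈4600/925⌉ = 5 stock rods.
Also, 6 pieces each exceed 925/2 cm, and no two of those can share a stock rod, so at least 6 stock rods are needed.
A packing using 6 stock rods:
  stock rod 1: 675 + 250 = 925
  stock rod 2: 675 + 200 = 875
  stock rod 3: 625 + 175 + 100 = 900
  stock rod 4: 600 + 175 + 100 = 875
  stock rod 5: 550 = 550
  stock rod 6: 475 = 475
This matches the lower bound, so 6 is optimal.

6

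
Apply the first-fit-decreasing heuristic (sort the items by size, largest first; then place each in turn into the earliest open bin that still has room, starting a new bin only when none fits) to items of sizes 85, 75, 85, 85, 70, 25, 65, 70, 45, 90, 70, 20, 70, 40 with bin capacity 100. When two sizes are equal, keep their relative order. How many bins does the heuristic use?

11

Sorted descending: 90, 85, 85, 85, 75, 70, 70, 70, 70, 65, 45, 40, 25, 20.
  90 → bin 1 (new)  [load 90/100]
  85 → bin 2 (new)  [load 85/100]
  85 → bin 3 (new)  [load 85/100]
  85 → bin 4 (new)  [load 85/100]
  75 → bin 5 (new)  [load 75/100]
  70 → bin 6 (new)  [load 70/100]
  70 → bin 7 (new)  [load 70/100]
  70 → bin 8 (new)  [load 70/100]
  70 → bin 9 (new)  [load 70/100]
  65 → bin 10 (new)  [load 65/100]
  45 → bin 11 (new)  [load 45/100]
  40 → bin 11  [load 85/100]
  25 → bin 5  [load 100/100]
  20 → bin 6  [load 90/100]
11 bins opened.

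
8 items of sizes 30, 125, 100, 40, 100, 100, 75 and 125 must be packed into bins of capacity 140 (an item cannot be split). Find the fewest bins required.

6

Total = 125 + 125 + 100 + 100 + 100 + 75 + 40 + 30 = 695.
Lower bound: ⌈695/140⌉ = 5 bins.
Also, 6 items each exceed 70, and no two of those can share a bin, so at least 6 bins are needed.
A packing using 6 bins:
  bin 1: 125 = 125
  bin 2: 125 = 125
  bin 3: 100 + 40 = 140
  bin 4: 100 + 30 = 130
  bin 5: 100 = 100
  bin 6: 75 = 75
This matches the lower bound, so 6 is optimal.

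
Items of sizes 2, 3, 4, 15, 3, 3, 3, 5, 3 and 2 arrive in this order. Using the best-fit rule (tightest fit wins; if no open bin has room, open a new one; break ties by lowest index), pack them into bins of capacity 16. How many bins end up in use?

3

  2 → bin 1 (new)  [load 2/16]
  3 → bin 1  [load 5/16]
  4 → bin 1  [load 9/16]
  15 → bin 2 (new)  [load 15/16]
  3 → bin 1  [load 12/16]
  3 → bin 1  [load 15/16]
  3 → bin 3 (new)  [load 3/16]
  5 → bin 3  [load 8/16]
  3 → bin 3  [load 11/16]
  2 → bin 3  [load 13/16]
3 bins opened.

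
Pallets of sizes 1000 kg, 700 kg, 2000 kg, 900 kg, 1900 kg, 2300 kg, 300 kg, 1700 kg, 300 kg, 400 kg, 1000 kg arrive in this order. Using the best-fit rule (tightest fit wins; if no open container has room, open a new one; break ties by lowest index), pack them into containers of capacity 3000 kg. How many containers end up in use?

5

  1000 → container 1 (new)  [load 1000/3000]
  700 → container 1  [load 1700/3000]
  2000 → container 2 (new)  [load 2000/3000]
  900 → container 2  [load 2900/3000]
  1900 → container 3 (new)  [load 1900/3000]
  2300 → container 4 (new)  [load 2300/3000]
  300 → container 4  [load 2600/3000]
  1700 → container 5 (new)  [load 1700/3000]
  300 → container 4  [load 2900/3000]
  400 → container 3  [load 2300/3000]
  1000 → container 1  [load 2700/3000]
5 containers opened.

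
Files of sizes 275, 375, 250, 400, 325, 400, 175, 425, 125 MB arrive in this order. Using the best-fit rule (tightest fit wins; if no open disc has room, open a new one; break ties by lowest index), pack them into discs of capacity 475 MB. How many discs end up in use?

7

  275 → disc 1 (new)  [load 275/475]
  375 → disc 2 (new)  [load 375/475]
  250 → disc 3 (new)  [load 250/475]
  400 → disc 4 (new)  [load 400/475]
  325 → disc 5 (new)  [load 325/475]
  400 → disc 6 (new)  [load 400/475]
  175 → disc 1  [load 450/475]
  425 → disc 7 (new)  [load 425/475]
  125 → disc 5  [load 450/475]
7 discs opened.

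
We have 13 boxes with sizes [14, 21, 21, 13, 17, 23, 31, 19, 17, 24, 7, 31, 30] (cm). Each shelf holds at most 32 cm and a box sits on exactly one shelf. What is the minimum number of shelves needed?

10

Total = 31 + 31 + 30 + 24 + 23 + 21 + 21 + 19 + 17 + 17 + 14 + 13 + 7 = 268 cm.
Lower bound: ⌈268/32⌉ = 9 shelves.
Also, 10 boxes each exceed 16 cm, and no two of those can share a shelf, so at least 10 shelves are needed.
A packing using 10 shelves:
  shelf 1: 31 = 31
  shelf 2: 31 = 31
  shelf 3: 30 = 30
  shelf 4: 24 + 7 = 31
  shelf 5: 23 = 23
  shelf 6: 21 = 21
  shelf 7: 21 = 21
  shelf 8: 19 + 13 = 32
  shelf 9: 17 + 14 = 31
  shelf 10: 17 = 17
This matches the lower bound, so 10 is optimal.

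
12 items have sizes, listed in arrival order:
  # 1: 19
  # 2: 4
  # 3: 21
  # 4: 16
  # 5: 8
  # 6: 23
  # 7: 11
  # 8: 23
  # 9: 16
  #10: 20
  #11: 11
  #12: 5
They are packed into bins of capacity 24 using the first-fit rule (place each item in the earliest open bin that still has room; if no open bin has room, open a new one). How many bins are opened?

  19 → bin 1 (new)  [load 19/24]
  4 → bin 1  [load 23/24]
  21 → bin 2 (new)  [load 21/24]
  16 → bin 3 (new)  [load 16/24]
  8 → bin 3  [load 24/24]
  23 → bin 4 (new)  [load 23/24]
  11 → bin 5 (new)  [load 11/24]
  23 → bin 6 (new)  [load 23/24]
  16 → bin 7 (new)  [load 16/24]
  20 → bin 8 (new)  [load 20/24]
  11 → bin 5  [load 22/24]
  5 → bin 7  [load 21/24]
8 bins opened.

8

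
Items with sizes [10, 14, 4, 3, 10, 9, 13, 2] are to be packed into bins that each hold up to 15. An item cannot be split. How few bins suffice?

Total = 14 + 13 + 10 + 10 + 9 + 4 + 3 + 2 = 65.
Lower bound: ⌈65/15⌉ = 5 bins.
A packing using 5 bins:
  bin 1: 14 = 14
  bin 2: 13 + 2 = 15
  bin 3: 10 + 4 = 14
  bin 4: 10 + 3 = 13
  bin 5: 9 = 9
This matches the lower bound, so 5 is optimal.

5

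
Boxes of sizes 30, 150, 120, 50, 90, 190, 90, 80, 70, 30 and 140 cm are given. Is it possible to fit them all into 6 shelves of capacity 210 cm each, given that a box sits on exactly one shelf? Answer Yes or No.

Yes

A valid assignment using 6 shelves:
  shelf 1: 190 = 190
  shelf 2: 150 + 50 = 200
  shelf 3: 140 + 70 = 210
  shelf 4: 120 + 90 = 210
  shelf 5: 90 + 80 + 30 = 200
  shelf 6: 30 = 30
Every load is within 210 cm, so 6 shelves suffice.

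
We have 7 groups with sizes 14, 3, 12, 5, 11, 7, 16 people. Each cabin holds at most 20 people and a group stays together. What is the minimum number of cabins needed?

4

Total = 16 + 14 + 12 + 11 + 7 + 5 + 3 = 68 people.
Lower bound: ⌈68/20⌉ = 4 cabins.
A packing using 4 cabins:
  cabin 1: 16 + 3 = 19
  cabin 2: 14 + 5 = 19
  cabin 3: 12 + 7 = 19
  cabin 4: 11 = 11
This matches the lower bound, so 4 is optimal.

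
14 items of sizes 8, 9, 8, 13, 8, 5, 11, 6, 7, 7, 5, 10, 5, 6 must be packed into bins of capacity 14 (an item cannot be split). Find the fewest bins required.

Total = 13 + 11 + 10 + 9 + 8 + 8 + 8 + 7 + 7 + 6 + 6 + 5 + 5 + 5 = 108.
Lower bound: ⌈108/14⌉ = 8 bins.
A packing using 9 bins:
  bin 1: 13 = 13
  bin 2: 11 = 11
  bin 3: 10 = 10
  bin 4: 9 + 5 = 14
  bin 5: 8 + 6 = 14
  bin 6: 8 + 6 = 14
  bin 7: 8 + 5 = 13
  bin 8: 7 + 7 = 14
  bin 9: 5 = 5
No arrangement into 8 bins stays within capacity, so 9 is optimal.

9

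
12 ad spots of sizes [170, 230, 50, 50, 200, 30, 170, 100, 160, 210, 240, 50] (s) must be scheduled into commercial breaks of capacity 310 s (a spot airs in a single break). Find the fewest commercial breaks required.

7

Total = 240 + 230 + 210 + 200 + 170 + 170 + 160 + 100 + 50 + 50 + 50 + 30 = 1660 s.
Lower bound: ⌈1660/310⌉ = 6 commercial breaks.
Also, 7 ad spots each exceed 155 s, and no two of those can share a break, so at least 7 commercial breaks are needed.
A packing using 7 commercial breaks:
  break 1: 240 + 50 = 290
  break 2: 230 + 50 + 30 = 310
  break 3: 210 + 100 = 310
  break 4: 200 + 50 = 250
  break 5: 170 = 170
  break 6: 170 = 170
  break 7: 160 = 160
This matches the lower bound, so 7 is optimal.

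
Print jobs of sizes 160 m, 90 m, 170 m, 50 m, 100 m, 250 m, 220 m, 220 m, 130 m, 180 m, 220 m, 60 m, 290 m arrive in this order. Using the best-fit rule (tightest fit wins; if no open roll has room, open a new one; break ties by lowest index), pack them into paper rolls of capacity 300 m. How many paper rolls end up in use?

  160 → roll 1 (new)  [load 160/300]
  90 → roll 1  [load 250/300]
  170 → roll 2 (new)  [load 170/300]
  50 → roll 1  [load 300/300]
  100 → roll 2  [load 270/300]
  250 → roll 3 (new)  [load 250/300]
  220 → roll 4 (new)  [load 220/300]
  220 → roll 5 (new)  [load 220/300]
  130 → roll 6 (new)  [load 130/300]
  180 → roll 7 (new)  [load 180/300]
  220 → roll 8 (new)  [load 220/300]
  60 → roll 4  [load 280/300]
  290 → roll 9 (new)  [load 290/300]
9 paper rolls opened.

9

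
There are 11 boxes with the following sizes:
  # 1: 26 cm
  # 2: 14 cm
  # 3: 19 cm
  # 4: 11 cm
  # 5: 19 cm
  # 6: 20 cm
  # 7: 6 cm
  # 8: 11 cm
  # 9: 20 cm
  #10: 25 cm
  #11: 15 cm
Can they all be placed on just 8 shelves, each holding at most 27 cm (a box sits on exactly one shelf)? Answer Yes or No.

A valid assignment using 8 shelves:
  shelf 1: 26 = 26
  shelf 2: 25 = 25
  shelf 3: 20 + 6 = 26
  shelf 4: 20 = 20
  shelf 5: 19 = 19
  shelf 6: 19 = 19
  shelf 7: 15 + 11 = 26
  shelf 8: 14 + 11 = 25
Every load is within 27 cm, so 8 shelves suffice.

Yes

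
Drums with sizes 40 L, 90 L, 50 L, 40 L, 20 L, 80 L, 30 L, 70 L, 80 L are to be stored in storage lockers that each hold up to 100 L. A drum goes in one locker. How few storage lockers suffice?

6

Total = 90 + 80 + 80 + 70 + 50 + 40 + 40 + 30 + 20 = 500 L.
Lower bound: ⌈500/100⌉ = 5 storage lockers.
A packing using 6 storage lockers:
  locker 1: 90 = 90
  locker 2: 80 + 20 = 100
  locker 3: 80 = 80
  locker 4: 70 + 30 = 100
  locker 5: 50 + 40 = 90
  locker 6: 40 = 40
No arrangement into 5 storage lockers stays within capacity, so 6 is optimal.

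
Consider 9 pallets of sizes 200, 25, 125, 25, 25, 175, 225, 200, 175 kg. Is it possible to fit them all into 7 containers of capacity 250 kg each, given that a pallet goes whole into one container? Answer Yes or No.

A valid assignment using 6 containers:
  container 1: 225 + 25 = 250
  container 2: 200 + 25 + 25 = 250
  container 3: 200 = 200
  container 4: 175 = 175
  container 5: 175 = 175
  container 6: 125 = 125
That uses only 6 ≤ 7, so 7 containers are enough.

Yes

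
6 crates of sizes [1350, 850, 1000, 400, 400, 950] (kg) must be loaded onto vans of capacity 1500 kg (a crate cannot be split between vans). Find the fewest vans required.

Total = 1350 + 1000 + 950 + 850 + 400 + 400 = 4950 kg.
Lower bound: ⌈4950/1500⌉ = 4 vans.
A packing using 4 vans:
  van 1: 1350 = 1350
  van 2: 1000 + 400 = 1400
  van 3: 950 + 400 = 1350
  van 4: 850 = 850
This matches the lower bound, so 4 is optimal.

4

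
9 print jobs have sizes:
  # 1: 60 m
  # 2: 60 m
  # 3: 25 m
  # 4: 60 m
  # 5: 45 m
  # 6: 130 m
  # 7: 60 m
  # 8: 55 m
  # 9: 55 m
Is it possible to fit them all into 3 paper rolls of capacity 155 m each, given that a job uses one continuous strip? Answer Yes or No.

Total = 550 m; ⌈550/155⌉ = 4.
At least 4 paper rolls are required, but only 3 are allowed.

No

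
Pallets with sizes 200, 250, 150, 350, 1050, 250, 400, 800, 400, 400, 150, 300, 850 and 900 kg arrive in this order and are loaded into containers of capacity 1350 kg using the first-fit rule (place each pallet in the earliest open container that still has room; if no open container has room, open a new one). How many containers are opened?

6

  200 → container 1 (new)  [load 200/1350]
  250 → container 1  [load 450/1350]
  150 → container 1  [load 600/1350]
  350 → container 1  [load 950/1350]
  1050 → container 2 (new)  [load 1050/1350]
  250 → container 1  [load 1200/1350]
  400 → container 3 (new)  [load 400/1350]
  800 → container 3  [load 1200/1350]
  400 → container 4 (new)  [load 400/1350]
  400 → container 4  [load 800/1350]
  150 → container 1  [load 1350/1350]
  300 → container 2  [load 1350/1350]
  850 → container 5 (new)  [load 850/1350]
  900 → container 6 (new)  [load 900/1350]
6 containers opened.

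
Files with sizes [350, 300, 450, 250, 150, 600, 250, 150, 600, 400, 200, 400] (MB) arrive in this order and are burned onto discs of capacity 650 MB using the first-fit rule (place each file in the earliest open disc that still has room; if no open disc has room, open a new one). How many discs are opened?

7

  350 → disc 1 (new)  [load 350/650]
  300 → disc 1  [load 650/650]
  450 → disc 2 (new)  [load 450/650]
  250 → disc 3 (new)  [load 250/650]
  150 → disc 2  [load 600/650]
  600 → disc 4 (new)  [load 600/650]
  250 → disc 3  [load 500/650]
  150 → disc 3  [load 650/650]
  600 → disc 5 (new)  [load 600/650]
  400 → disc 6 (new)  [load 400/650]
  200 → disc 6  [load 600/650]
  400 → disc 7 (new)  [load 400/650]
7 discs opened.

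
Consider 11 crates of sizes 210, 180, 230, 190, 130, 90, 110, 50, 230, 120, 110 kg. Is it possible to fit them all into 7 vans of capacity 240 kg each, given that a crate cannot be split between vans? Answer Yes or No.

Total = 1650 kg; ⌈1650/240⌉ = 7.
The bound of 7 does not rule out 7, but exhaustive search shows no assignment into 7 vans of capacity 240 kg exists — the minimum is 8.

No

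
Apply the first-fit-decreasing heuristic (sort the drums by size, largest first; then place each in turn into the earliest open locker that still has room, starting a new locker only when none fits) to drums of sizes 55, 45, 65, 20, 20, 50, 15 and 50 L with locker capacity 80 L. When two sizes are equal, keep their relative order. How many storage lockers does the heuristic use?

5

Sorted descending: 65, 55, 50, 50, 45, 20, 20, 15.
  65 → locker 1 (new)  [load 65/80]
  55 → locker 2 (new)  [load 55/80]
  50 → locker 3 (new)  [load 50/80]
  50 → locker 4 (new)  [load 50/80]
  45 → locker 5 (new)  [load 45/80]
  20 → locker 2  [load 75/80]
  20 → locker 3  [load 70/80]
  15 → locker 1  [load 80/80]
5 storage lockers opened.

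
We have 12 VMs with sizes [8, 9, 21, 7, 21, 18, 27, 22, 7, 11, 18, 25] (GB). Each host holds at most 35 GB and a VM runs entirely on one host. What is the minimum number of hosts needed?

7

Total = 27 + 25 + 22 + 21 + 21 + 18 + 18 + 11 + 9 + 8 + 7 + 7 = 194 GB.
Lower bound: ⌈194/35⌉ = 6 hosts.
Also, 7 VMs each exceed 35/2 GB, and no two of those can share a host, so at least 7 hosts are needed.
A packing using 7 hosts:
  host 1: 27 + 8 = 35
  host 2: 25 + 9 = 34
  host 3: 22 + 11 = 33
  host 4: 21 + 7 + 7 = 35
  host 5: 21 = 21
  host 6: 18 = 18
  host 7: 18 = 18
This matches the lower bound, so 7 is optimal.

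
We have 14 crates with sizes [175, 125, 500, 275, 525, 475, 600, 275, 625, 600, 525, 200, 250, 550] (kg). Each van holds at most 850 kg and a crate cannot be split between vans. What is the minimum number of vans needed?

8

Total = 625 + 600 + 600 + 550 + 525 + 525 + 500 + 475 + 275 + 275 + 250 + 200 + 175 + 125 = 5700 kg.
Lower bound: ⌈5700/850⌉ = 7 vans.
Also, 8 crates each exceed 425 kg, and no two of those can share a van, so at least 8 vans are needed.
A packing using 8 vans:
  van 1: 625 + 200 = 825
  van 2: 600 + 250 = 850
  van 3: 600 + 175 = 775
  van 4: 550 + 275 = 825
  van 5: 525 + 275 = 800
  van 6: 525 + 125 = 650
  van 7: 500 = 500
  van 8: 475 = 475
This matches the lower bound, so 8 is optimal.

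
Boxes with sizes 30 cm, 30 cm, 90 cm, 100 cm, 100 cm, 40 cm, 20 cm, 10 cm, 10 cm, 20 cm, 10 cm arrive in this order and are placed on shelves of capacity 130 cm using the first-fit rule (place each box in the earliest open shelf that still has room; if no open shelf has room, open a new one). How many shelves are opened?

  30 → shelf 1 (new)  [load 30/130]
  30 → shelf 1  [load 60/130]
  90 → shelf 2 (new)  [load 90/130]
  100 → shelf 3 (new)  [load 100/130]
  100 → shelf 4 (new)  [load 100/130]
  40 → shelf 1  [load 100/130]
  20 → shelf 1  [load 120/130]
  10 → shelf 1  [load 130/130]
  10 → shelf 2  [load 100/130]
  20 → shelf 2  [load 120/130]
  10 → shelf 2  [load 130/130]
4 shelves opened.

4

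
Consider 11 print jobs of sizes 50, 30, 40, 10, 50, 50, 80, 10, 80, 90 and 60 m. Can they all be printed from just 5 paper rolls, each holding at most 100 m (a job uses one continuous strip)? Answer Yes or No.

Total = 550 m; ⌈550/100⌉ = 6.
At least 6 paper rolls are required, but only 5 are allowed.

No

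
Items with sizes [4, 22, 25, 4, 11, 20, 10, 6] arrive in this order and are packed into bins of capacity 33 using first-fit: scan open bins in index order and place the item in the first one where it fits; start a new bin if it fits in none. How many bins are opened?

  4 → bin 1 (new)  [load 4/33]
  22 → bin 1  [load 26/33]
  25 → bin 2 (new)  [load 25/33]
  4 → bin 1  [load 30/33]
  11 → bin 3 (new)  [load 11/33]
  20 → bin 3  [load 31/33]
  10 → bin 4 (new)  [load 10/33]
  6 → bin 2  [load 31/33]
4 bins opened.

4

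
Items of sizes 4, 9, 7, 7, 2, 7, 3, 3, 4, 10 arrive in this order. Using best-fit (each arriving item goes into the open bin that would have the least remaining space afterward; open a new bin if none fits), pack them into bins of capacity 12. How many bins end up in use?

  4 → bin 1 (new)  [load 4/12]
  9 → bin 2 (new)  [load 9/12]
  7 → bin 1  [load 11/12]
  7 → bin 3 (new)  [load 7/12]
  2 → bin 2  [load 11/12]
  7 → bin 4 (new)  [load 7/12]
  3 → bin 3  [load 10/12]
  3 → bin 4  [load 10/12]
  4 → bin 5 (new)  [load 4/12]
  10 → bin 6 (new)  [load 10/12]
6 bins opened.

6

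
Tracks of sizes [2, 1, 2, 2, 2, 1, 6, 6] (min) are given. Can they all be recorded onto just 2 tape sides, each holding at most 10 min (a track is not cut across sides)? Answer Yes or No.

Total = 22 min; ⌈22/10⌉ = 3.
At least 3 tape sides are required, but only 2 are allowed.

No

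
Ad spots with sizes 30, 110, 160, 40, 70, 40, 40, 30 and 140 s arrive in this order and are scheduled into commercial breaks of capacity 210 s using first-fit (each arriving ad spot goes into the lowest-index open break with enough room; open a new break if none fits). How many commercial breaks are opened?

  30 → break 1 (new)  [load 30/210]
  110 → break 1  [load 140/210]
  160 → break 2 (new)  [load 160/210]
  40 → break 1  [load 180/210]
  70 → break 3 (new)  [load 70/210]
  40 → break 2  [load 200/210]
  40 → break 3  [load 110/210]
  30 → break 1  [load 210/210]
  140 → break 4 (new)  [load 140/210]
4 commercial breaks opened.

4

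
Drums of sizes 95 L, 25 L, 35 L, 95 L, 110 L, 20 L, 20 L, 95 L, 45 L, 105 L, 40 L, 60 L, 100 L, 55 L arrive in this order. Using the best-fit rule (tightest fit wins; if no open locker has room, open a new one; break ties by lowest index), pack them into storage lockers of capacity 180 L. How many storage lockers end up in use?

6

  95 → locker 1 (new)  [load 95/180]
  25 → locker 1  [load 120/180]
  35 → locker 1  [load 155/180]
  95 → locker 2 (new)  [load 95/180]
  110 → locker 3 (new)  [load 110/180]
  20 → locker 1  [load 175/180]
  20 → locker 3  [load 130/180]
  95 → locker 4 (new)  [load 95/180]
  45 → locker 3  [load 175/180]
  105 → locker 5 (new)  [load 105/180]
  40 → locker 5  [load 145/180]
  60 → locker 2  [load 155/180]
  100 → locker 6 (new)  [load 100/180]
  55 → locker 6  [load 155/180]
6 storage lockers opened.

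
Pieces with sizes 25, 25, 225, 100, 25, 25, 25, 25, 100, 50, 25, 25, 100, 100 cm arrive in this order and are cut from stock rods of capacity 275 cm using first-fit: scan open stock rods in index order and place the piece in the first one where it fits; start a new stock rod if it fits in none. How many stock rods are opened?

4

  25 → stock rod 1 (new)  [load 25/275]
  25 → stock rod 1  [load 50/275]
  225 → stock rod 1  [load 275/275]
  100 → stock rod 2 (new)  [load 100/275]
  25 → stock rod 2  [load 125/275]
  25 → stock rod 2  [load 150/275]
  25 → stock rod 2  [load 175/275]
  25 → stock rod 2  [load 200/275]
  100 → stock rod 3 (new)  [load 100/275]
  50 → stock rod 2  [load 250/275]
  25 → stock rod 2  [load 275/275]
  25 → stock rod 3  [load 125/275]
  100 → stock rod 3  [load 225/275]
  100 → stock rod 4 (new)  [load 100/275]
4 stock rods opened.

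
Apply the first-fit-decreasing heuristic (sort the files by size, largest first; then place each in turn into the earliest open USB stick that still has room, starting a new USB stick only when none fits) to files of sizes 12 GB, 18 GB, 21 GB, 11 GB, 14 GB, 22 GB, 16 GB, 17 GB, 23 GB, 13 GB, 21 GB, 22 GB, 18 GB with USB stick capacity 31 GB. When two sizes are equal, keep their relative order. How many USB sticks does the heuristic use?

9

Sorted descending: 23, 22, 22, 21, 21, 18, 18, 17, 16, 14, 13, 12, 11.
  23 → USB stick 1 (new)  [load 23/31]
  22 → USB stick 2 (new)  [load 22/31]
  22 → USB stick 3 (new)  [load 22/31]
  21 → USB stick 4 (new)  [load 21/31]
  21 → USB stick 5 (new)  [load 21/31]
  18 → USB stick 6 (new)  [load 18/31]
  18 → USB stick 7 (new)  [load 18/31]
  17 → USB stick 8 (new)  [load 17/31]
  16 → USB stick 9 (new)  [load 16/31]
  14 → USB stick 8  [load 31/31]
  13 → USB stick 6  [load 31/31]
  12 → USB stick 7  [load 30/31]
  11 → USB stick 9  [load 27/31]
9 USB sticks opened.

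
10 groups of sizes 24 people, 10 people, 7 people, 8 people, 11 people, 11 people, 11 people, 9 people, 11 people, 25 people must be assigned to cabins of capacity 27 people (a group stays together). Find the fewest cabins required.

Total = 25 + 24 + 11 + 11 + 11 + 11 + 10 + 9 + 8 + 7 = 127 people.
Lower bound: ⌈127/27⌉ = 5 cabins.
A packing using 6 cabins:
  cabin 1: 25 = 25
  cabin 2: 24 = 24
  cabin 3: 11 + 11 = 22
  cabin 4: 11 + 11 = 22
  cabin 5: 10 + 9 + 8 = 27
  cabin 6: 7 = 7
No arrangement into 5 cabins stays within capacity, so 6 is optimal.

6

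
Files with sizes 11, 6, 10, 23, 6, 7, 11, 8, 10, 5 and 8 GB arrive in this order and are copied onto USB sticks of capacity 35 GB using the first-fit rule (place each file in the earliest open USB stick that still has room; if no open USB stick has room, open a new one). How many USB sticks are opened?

4

  11 → USB stick 1 (new)  [load 11/35]
  6 → USB stick 1  [load 17/35]
  10 → USB stick 1  [load 27/35]
  23 → USB stick 2 (new)  [load 23/35]
  6 → USB stick 1  [load 33/35]
  7 → USB stick 2  [load 30/35]
  11 → USB stick 3 (new)  [load 11/35]
  8 → USB stick 3  [load 19/35]
  10 → USB stick 3  [load 29/35]
  5 → USB stick 2  [load 35/35]
  8 → USB stick 4 (new)  [load 8/35]
4 USB sticks opened.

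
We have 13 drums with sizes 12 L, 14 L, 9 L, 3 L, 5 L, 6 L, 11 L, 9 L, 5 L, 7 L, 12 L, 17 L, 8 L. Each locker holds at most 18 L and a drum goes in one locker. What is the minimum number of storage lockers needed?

Total = 17 + 14 + 12 + 12 + 11 + 9 + 9 + 8 + 7 + 6 + 5 + 5 + 3 = 118 L.
Lower bound: ⌈118/18⌉ = 7 storage lockers.
A packing using 7 storage lockers:
  locker 1: 17 = 17
  locker 2: 14 + 3 = 17
  locker 3: 12 + 6 = 18
  locker 4: 12 + 5 = 17
  locker 5: 11 + 7 = 18
  locker 6: 9 + 9 = 18
  locker 7: 8 + 5 = 13
This matches the lower bound, so 7 is optimal.

7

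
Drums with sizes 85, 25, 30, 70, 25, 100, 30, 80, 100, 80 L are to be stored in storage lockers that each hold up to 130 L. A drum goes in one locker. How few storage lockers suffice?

6

Total = 100 + 100 + 85 + 80 + 80 + 70 + 30 + 30 + 25 + 25 = 625 L.
Lower bound: ⌈625/130⌉ = 5 storage lockers.
Also, 6 drums each exceed 65 L, and no two of those can share a locker, so at least 6 storage lockers are needed.
A packing using 6 storage lockers:
  locker 1: 100 + 30 = 130
  locker 2: 100 + 30 = 130
  locker 3: 85 + 25 = 110
  locker 4: 80 + 25 = 105
  locker 5: 80 = 80
  locker 6: 70 = 70
This matches the lower bound, so 6 is optimal.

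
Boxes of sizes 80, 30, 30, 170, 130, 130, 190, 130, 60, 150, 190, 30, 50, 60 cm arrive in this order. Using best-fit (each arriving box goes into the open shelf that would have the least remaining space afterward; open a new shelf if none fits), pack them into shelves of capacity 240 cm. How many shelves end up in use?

8

  80 → shelf 1 (new)  [load 80/240]
  30 → shelf 1  [load 110/240]
  30 → shelf 1  [load 140/240]
  170 → shelf 2 (new)  [load 170/240]
  130 → shelf 3 (new)  [load 130/240]
  130 → shelf 4 (new)  [load 130/240]
  190 → shelf 5 (new)  [load 190/240]
  130 → shelf 6 (new)  [load 130/240]
  60 → shelf 2  [load 230/240]
  150 → shelf 7 (new)  [load 150/240]
  190 → shelf 8 (new)  [load 190/240]
  30 → shelf 5  [load 220/240]
  50 → shelf 8  [load 240/240]
  60 → shelf 7  [load 210/240]
8 shelves opened.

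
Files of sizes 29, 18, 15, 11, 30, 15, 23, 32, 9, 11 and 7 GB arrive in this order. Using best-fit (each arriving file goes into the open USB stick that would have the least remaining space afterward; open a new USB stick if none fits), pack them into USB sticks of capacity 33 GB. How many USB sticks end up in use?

7

  29 → USB stick 1 (new)  [load 29/33]
  18 → USB stick 2 (new)  [load 18/33]
  15 → USB stick 2  [load 33/33]
  11 → USB stick 3 (new)  [load 11/33]
  30 → USB stick 4 (new)  [load 30/33]
  15 → USB stick 3  [load 26/33]
  23 → USB stick 5 (new)  [load 23/33]
  32 → USB stick 6 (new)  [load 32/33]
  9 → USB stick 5  [load 32/33]
  11 → USB stick 7 (new)  [load 11/33]
  7 → USB stick 3  [load 33/33]
7 USB sticks opened.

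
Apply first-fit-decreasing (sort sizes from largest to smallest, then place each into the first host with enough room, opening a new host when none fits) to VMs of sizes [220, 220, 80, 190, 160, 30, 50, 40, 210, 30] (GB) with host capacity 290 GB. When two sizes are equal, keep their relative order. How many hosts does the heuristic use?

Sorted descending: 220, 220, 210, 190, 160, 80, 50, 40, 30, 30.
  220 → host 1 (new)  [load 220/290]
  220 → host 2 (new)  [load 220/290]
  210 → host 3 (new)  [load 210/290]
  190 → host 4 (new)  [load 190/290]
  160 → host 5 (new)  [load 160/290]
  80 → host 3  [load 290/290]
  50 → host 1  [load 270/290]
  40 → host 2  [load 260/290]
  30 → host 2  [load 290/290]
  30 → host 4  [load 220/290]
5 hosts opened.

5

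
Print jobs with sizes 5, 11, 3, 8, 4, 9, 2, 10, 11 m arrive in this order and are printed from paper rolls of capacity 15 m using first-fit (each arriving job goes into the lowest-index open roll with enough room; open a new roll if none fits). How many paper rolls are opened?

  5 → roll 1 (new)  [load 5/15]
  11 → roll 2 (new)  [load 11/15]
  3 → roll 1  [load 8/15]
  8 → roll 3 (new)  [load 8/15]
  4 → roll 1  [load 12/15]
  9 → roll 4 (new)  [load 9/15]
  2 → roll 1  [load 14/15]
  10 → roll 5 (new)  [load 10/15]
  11 → roll 6 (new)  [load 11/15]
6 paper rolls opened.

6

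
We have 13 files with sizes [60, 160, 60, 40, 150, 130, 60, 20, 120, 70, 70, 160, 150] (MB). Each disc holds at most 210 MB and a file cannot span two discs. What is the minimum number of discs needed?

7

Total = 160 + 160 + 150 + 150 + 130 + 120 + 70 + 70 + 60 + 60 + 60 + 40 + 20 = 1250 MB.
Lower bound: ⌈1250/210⌉ = 6 discs.
A packing using 7 discs:
  disc 1: 160 + 40 = 200
  disc 2: 160 + 20 = 180
  disc 3: 150 + 60 = 210
  disc 4: 150 + 60 = 210
  disc 5: 130 + 70 = 200
  disc 6: 120 + 70 = 190
  disc 7: 60 = 60
No arrangement into 6 discs stays within capacity, so 7 is optimal.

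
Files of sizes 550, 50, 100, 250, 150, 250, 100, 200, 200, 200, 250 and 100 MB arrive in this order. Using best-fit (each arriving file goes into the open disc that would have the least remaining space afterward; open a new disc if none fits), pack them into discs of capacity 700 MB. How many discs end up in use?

  550 → disc 1 (new)  [load 550/700]
  50 → disc 1  [load 600/700]
  100 → disc 1  [load 700/700]
  250 → disc 2 (new)  [load 250/700]
  150 → disc 2  [load 400/700]
  250 → disc 2  [load 650/700]
  100 → disc 3 (new)  [load 100/700]
  200 → disc 3  [load 300/700]
  200 → disc 3  [load 500/700]
  200 → disc 3  [load 700/700]
  250 → disc 4 (new)  [load 250/700]
  100 → disc 4  [load 350/700]
4 discs opened.

4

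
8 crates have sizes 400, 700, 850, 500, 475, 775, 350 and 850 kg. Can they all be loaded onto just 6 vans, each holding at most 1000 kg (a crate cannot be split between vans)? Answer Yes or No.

Yes

A valid assignment using 6 vans:
  van 1: 850 = 850
  van 2: 850 = 850
  van 3: 775 = 775
  van 4: 700 = 700
  van 5: 500 + 475 = 975
  van 6: 400 + 350 = 750
Every load is within 1000 kg, so 6 vans suffice.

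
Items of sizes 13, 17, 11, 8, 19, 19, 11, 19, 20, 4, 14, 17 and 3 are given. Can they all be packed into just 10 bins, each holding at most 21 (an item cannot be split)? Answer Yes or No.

Yes

A valid assignment using 10 bins:
  bin 1: 20 = 20
  bin 2: 19 = 19
  bin 3: 19 = 19
  bin 4: 19 = 19
  bin 5: 17 + 4 = 21
  bin 6: 17 + 3 = 20
  bin 7: 14 = 14
  bin 8: 13 + 8 = 21
  bin 9: 11 = 11
  bin 10: 11 = 11
Every load is within 21, so 10 bins suffice.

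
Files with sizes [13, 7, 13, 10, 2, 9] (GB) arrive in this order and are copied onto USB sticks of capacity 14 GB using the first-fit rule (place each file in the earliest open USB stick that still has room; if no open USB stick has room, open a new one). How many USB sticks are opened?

  13 → USB stick 1 (new)  [load 13/14]
  7 → USB stick 2 (new)  [load 7/14]
  13 → USB stick 3 (new)  [load 13/14]
  10 → USB stick 4 (new)  [load 10/14]
  2 → USB stick 2  [load 9/14]
  9 → USB stick 5 (new)  [load 9/14]
5 USB sticks opened.

5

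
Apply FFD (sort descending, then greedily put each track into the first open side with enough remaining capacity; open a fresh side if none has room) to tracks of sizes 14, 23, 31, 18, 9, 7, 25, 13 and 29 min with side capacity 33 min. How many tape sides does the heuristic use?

6

Sorted descending: 31, 29, 25, 23, 18, 14, 13, 9, 7.
  31 → side 1 (new)  [load 31/33]
  29 → side 2 (new)  [load 29/33]
  25 → side 3 (new)  [load 25/33]
  23 → side 4 (new)  [load 23/33]
  18 → side 5 (new)  [load 18/33]
  14 → side 5  [load 32/33]
  13 → side 6 (new)  [load 13/33]
  9 → side 4  [load 32/33]
  7 → side 3  [load 32/33]
6 tape sides opened.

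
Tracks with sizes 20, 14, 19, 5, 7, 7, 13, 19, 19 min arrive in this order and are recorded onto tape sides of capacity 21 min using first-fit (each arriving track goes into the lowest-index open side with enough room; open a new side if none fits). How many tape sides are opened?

  20 → side 1 (new)  [load 20/21]
  14 → side 2 (new)  [load 14/21]
  19 → side 3 (new)  [load 19/21]
  5 → side 2  [load 19/21]
  7 → side 4 (new)  [load 7/21]
  7 → side 4  [load 14/21]
  13 → side 5 (new)  [load 13/21]
  19 → side 6 (new)  [load 19/21]
  19 → side 7 (new)  [load 19/21]
7 tape sides opened.

7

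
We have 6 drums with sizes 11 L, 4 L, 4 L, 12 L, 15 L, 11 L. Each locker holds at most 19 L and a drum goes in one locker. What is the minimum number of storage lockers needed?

4

Total = 15 + 12 + 11 + 11 + 4 + 4 = 57 L.
Lower bound: ⌈57/19⌉ = 3 storage lockers.
Also, 4 drums each exceed 19/2 L, and no two of those can share a locker, so at least 4 storage lockers are needed.
A packing using 4 storage lockers:
  locker 1: 15 + 4 = 19
  locker 2: 12 + 4 = 16
  locker 3: 11 = 11
  locker 4: 11 = 11
This matches the lower bound, so 4 is optimal.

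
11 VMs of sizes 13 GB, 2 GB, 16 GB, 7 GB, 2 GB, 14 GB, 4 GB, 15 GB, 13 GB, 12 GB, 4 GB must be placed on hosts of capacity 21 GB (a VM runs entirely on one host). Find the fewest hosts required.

Total = 16 + 15 + 14 + 13 + 13 + 12 + 7 + 4 + 4 + 2 + 2 = 102 GB.
Lower bound: ⌈102/21⌉ = 5 hosts.
Also, 6 VMs each exceed 21/2 GB, and no two of those can share a host, so at least 6 hosts are needed.
A packing using 6 hosts:
  host 1: 16 + 4 = 20
  host 2: 15 + 4 + 2 = 21
  host 3: 14 + 7 = 21
  host 4: 13 + 2 = 15
  host 5: 13 = 13
  host 6: 12 = 12
This matches the lower bound, so 6 is optimal.

6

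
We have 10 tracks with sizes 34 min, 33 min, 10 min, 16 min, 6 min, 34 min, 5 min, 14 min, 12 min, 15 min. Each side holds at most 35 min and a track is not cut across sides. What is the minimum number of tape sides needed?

6

Total = 34 + 34 + 33 + 16 + 15 + 14 + 12 + 10 + 6 + 5 = 179 min.
Lower bound: ⌈179/35⌉ = 6 tape sides.
A packing using 6 tape sides:
  side 1: 34 = 34
  side 2: 34 = 34
  side 3: 33 = 33
  side 4: 16 + 15 = 31
  side 5: 14 + 12 + 6 = 32
  side 6: 10 + 5 = 15
This matches the lower bound, so 6 is optimal.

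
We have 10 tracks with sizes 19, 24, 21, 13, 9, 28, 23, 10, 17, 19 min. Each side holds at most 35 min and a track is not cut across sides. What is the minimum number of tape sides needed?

7

Total = 28 + 24 + 23 + 21 + 19 + 19 + 17 + 13 + 10 + 9 = 183 min.
Lower bound: ⌈183/35⌉ = 6 tape sides.
A packing using 7 tape sides:
  side 1: 28 = 28
  side 2: 24 + 10 = 34
  side 3: 23 + 9 = 32
  side 4: 21 + 13 = 34
  side 5: 19 = 19
  side 6: 19 = 19
  side 7: 17 = 17
No arrangement into 6 tape sides stays within capacity, so 7 is optimal.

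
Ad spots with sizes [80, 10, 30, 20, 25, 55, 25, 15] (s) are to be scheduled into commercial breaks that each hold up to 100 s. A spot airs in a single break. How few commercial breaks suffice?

3

Total = 80 + 55 + 30 + 25 + 25 + 20 + 15 + 10 = 260 s.
Lower bound: ⌈260/100⌉ = 3 commercial breaks.
A packing using 3 commercial breaks:
  break 1: 80 + 20 = 100
  break 2: 55 + 30 + 15 = 100
  break 3: 25 + 25 + 10 = 60
This matches the lower bound, so 3 is optimal.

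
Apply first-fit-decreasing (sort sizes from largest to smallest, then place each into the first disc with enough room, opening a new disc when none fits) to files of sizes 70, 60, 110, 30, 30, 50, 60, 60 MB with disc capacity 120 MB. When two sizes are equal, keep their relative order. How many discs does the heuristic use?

Sorted descending: 110, 70, 60, 60, 60, 50, 30, 30.
  110 → disc 1 (new)  [load 110/120]
  70 → disc 2 (new)  [load 70/120]
  60 → disc 3 (new)  [load 60/120]
  60 → disc 3  [load 120/120]
  60 → disc 4 (new)  [load 60/120]
  50 → disc 2  [load 120/120]
  30 → disc 4  [load 90/120]
  30 → disc 4  [load 120/120]
4 discs opened.

4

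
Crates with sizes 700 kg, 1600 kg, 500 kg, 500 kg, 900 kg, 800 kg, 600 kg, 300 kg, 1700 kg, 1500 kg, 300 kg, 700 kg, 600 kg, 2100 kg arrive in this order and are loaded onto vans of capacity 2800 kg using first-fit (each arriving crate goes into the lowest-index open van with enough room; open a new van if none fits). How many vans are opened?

  700 → van 1 (new)  [load 700/2800]
  1600 → van 1  [load 2300/2800]
  500 → van 1  [load 2800/2800]
  500 → van 2 (new)  [load 500/2800]
  900 → van 2  [load 1400/2800]
  800 → van 2  [load 2200/2800]
  600 → van 2  [load 2800/2800]
  300 → van 3 (new)  [load 300/2800]
  1700 → van 3  [load 2000/2800]
  1500 → van 4 (new)  [load 1500/2800]
  300 → van 3  [load 2300/2800]
  700 → van 4  [load 2200/2800]
  600 → van 4  [load 2800/2800]
  2100 → van 5 (new)  [load 2100/2800]
5 vans opened.

5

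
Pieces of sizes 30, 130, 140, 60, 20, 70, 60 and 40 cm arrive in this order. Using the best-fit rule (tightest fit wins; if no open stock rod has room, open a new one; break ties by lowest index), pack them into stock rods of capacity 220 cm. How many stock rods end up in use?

  30 → stock rod 1 (new)  [load 30/220]
  130 → stock rod 1  [load 160/220]
  140 → stock rod 2 (new)  [load 140/220]
  60 → stock rod 1  [load 220/220]
  20 → stock rod 2  [load 160/220]
  70 → stock rod 3 (new)  [load 70/220]
  60 → stock rod 2  [load 220/220]
  40 → stock rod 3  [load 110/220]
3 stock rods opened.

3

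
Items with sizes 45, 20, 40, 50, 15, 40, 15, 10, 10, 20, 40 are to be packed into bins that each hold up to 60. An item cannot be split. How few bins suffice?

Total = 50 + 45 + 40 + 40 + 40 + 20 + 20 + 15 + 15 + 10 + 10 = 305.
Lower bound: ⌈305/60⌉ = 6 bins.
A packing using 6 bins:
  bin 1: 50 + 10 = 60
  bin 2: 45 + 15 = 60
  bin 3: 40 + 20 = 60
  bin 4: 40 + 20 = 60
  bin 5: 40 + 15 = 55
  bin 6: 10 = 10
This matches the lower bound, so 6 is optimal.

6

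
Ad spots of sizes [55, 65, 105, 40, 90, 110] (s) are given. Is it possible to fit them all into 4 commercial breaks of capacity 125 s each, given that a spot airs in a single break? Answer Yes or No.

Total = 465 s; ⌈465/125⌉ = 4.
The bound of 4 does not rule out 4, but exhaustive search shows no assignment into 4 commercial breaks of capacity 125 s exists — the minimum is 5.

No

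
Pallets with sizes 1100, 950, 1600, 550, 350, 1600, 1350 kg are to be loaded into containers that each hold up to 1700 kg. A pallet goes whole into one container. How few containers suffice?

5

Total = 1600 + 1600 + 1350 + 1100 + 950 + 550 + 350 = 7500 kg.
Lower bound: ⌈7500/1700⌉ = 5 containers.
A packing using 5 containers:
  container 1: 1600 = 1600
  container 2: 1600 = 1600
  container 3: 1350 + 350 = 1700
  container 4: 1100 + 550 = 1650
  container 5: 950 = 950
This matches the lower bound, so 5 is optimal.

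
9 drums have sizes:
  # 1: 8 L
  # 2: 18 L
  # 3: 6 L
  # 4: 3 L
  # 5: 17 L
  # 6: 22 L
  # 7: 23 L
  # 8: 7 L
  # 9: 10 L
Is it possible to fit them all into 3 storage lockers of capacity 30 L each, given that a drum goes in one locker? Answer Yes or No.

Total = 114 L; ⌈114/30⌉ = 4.
At least 4 storage lockers are required, but only 3 are allowed.

No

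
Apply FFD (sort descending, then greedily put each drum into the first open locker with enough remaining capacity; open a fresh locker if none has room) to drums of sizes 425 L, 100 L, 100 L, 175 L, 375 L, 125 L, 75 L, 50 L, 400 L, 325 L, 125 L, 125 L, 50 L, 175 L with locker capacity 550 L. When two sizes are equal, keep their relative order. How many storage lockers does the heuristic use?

5

Sorted descending: 425, 400, 375, 325, 175, 175, 125, 125, 125, 100, 100, 75, 50, 50.
  425 → locker 1 (new)  [load 425/550]
  400 → locker 2 (new)  [load 400/550]
  375 → locker 3 (new)  [load 375/550]
  325 → locker 4 (new)  [load 325/550]
  175 → locker 3  [load 550/550]
  175 → locker 4  [load 500/550]
  125 → locker 1  [load 550/550]
  125 → locker 2  [load 525/550]
  125 → locker 5 (new)  [load 125/550]
  100 → locker 5  [load 225/550]
  100 → locker 5  [load 325/550]
  75 → locker 5  [load 400/550]
  50 → locker 4  [load 550/550]
  50 → locker 5  [load 450/550]
5 storage lockers opened.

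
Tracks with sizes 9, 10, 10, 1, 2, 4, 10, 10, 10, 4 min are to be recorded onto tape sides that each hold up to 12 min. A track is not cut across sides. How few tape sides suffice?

7

Total = 10 + 10 + 10 + 10 + 10 + 9 + 4 + 4 + 2 + 1 = 70 min.
Lower bound: ⌈70/12⌉ = 6 tape sides.
A packing using 7 tape sides:
  side 1: 10 + 2 = 12
  side 2: 10 + 1 = 11
  side 3: 10 = 10
  side 4: 10 = 10
  side 5: 10 = 10
  side 6: 9 = 9
  side 7: 4 + 4 = 8
No arrangement into 6 tape sides stays within capacity, so 7 is optimal.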